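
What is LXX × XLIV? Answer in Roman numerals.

LXX = 70
XLIV = 44
70 × 44 = 3080

MMMLXXX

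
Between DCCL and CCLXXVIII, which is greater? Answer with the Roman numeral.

DCCL = 750
CCLXXVIII = 278
750 is larger

DCCL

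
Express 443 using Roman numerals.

Convert 443 to Roman numerals:
  443 contains 1×400 (CD)
  43 contains 1×40 (XL)
  3 contains 3×1 (III)

CDXLIII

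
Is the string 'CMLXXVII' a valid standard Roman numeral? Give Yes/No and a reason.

'CMLXXVII': Check the rules: uses only the symbols I, V, X, L, C, D, M; no symbol is repeated more than three times in a row; V, L and D each appear at most once; the only place a smaller symbol precedes a larger one is the allowed subtractive pair CM, the symbol right after such a pair (if any) is smaller than the pair's first symbol, and otherwise the values never increase from left to right. Value: CM (900) + L (50) + X (10) + X (10) + V (5) + I (1) + I (1) = 977. So it is a valid standard Roman numeral.

Yes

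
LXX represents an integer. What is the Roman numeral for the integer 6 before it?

LXX = 70
70 - 6 = 64

LXIV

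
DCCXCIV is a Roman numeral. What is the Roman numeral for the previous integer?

DCCXCIV = 794; previous is 793

DCCXCIII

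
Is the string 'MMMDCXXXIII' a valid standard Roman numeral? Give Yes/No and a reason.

'MMMDCXXXIII': Check the rules: uses only the symbols I, V, X, L, C, D, M; no symbol is repeated more than three times in a row; V, L and D each appear at most once; no smaller symbol precedes a larger one (values never increase from left to right). Value: M (1000) + M (1000) + M (1000) + D (500) + C (100) + X (10) + X (10) + X (10) + I (1) + I (1) + I (1) = 3633. So it is a valid standard Roman numeral.

Yes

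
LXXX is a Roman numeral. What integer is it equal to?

LXXX: L=50, X=10, X=10, X=10
50 + 10 + 10 + 10 = 80

80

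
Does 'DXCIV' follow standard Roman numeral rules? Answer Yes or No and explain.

'DXCIV': Check the rules: uses only the symbols I, V, X, L, C, D, M; no symbol is repeated more than three times in a row; V, L and D each appear at most once; the only places a smaller symbol precedes a larger one are the allowed subtractive pairs XC, IV, the symbol right after such a pair (if any) is smaller than the pair's first symbol, and otherwise the values never increase from left to right. Value: D (500) + XC (90) + IV (4) = 594. So it is a valid standard Roman numeral.

Yes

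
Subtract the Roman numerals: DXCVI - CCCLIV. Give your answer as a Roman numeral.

DXCVI = 596
CCCLIV = 354
596 - 354 = 242

CCXLII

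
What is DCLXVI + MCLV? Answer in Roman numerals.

DCLXVI = 666
MCLV = 1155
666 + 1155 = 1821

MDCCCXXI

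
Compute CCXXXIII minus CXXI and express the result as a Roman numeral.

CCXXXIII = 233
CXXI = 121
233 - 121 = 112

CXII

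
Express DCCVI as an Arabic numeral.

DCCVI: D=500, C=100, C=100, V=5, I=1
500 + 100 + 100 + 5 + 1 = 706

706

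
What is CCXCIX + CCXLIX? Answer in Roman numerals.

CCXCIX = 299
CCXLIX = 249
299 + 249 = 548

DXLVIII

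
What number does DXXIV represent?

DXXIV: D=500, X=10, X=10, IV=4
500 + 10 + 10 + 4 = 524

524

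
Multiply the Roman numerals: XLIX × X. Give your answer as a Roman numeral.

XLIX = 49
X = 10
49 × 10 = 490

CDXC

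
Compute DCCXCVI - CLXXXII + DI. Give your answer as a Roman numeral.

DCCXCVI = 796, CLXXXII = 182, DI = 501
796 - 182 = 614
614 + 501 = 1115

MCXV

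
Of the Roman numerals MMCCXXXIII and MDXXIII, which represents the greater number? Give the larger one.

MMCCXXXIII = 2233
MDXXIII = 1523
2233 is larger

MMCCXXXIII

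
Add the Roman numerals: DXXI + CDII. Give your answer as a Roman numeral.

DXXI = 521
CDII = 402
521 + 402 = 923

CMXXIII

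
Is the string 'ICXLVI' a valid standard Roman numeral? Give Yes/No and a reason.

'ICXLVI': Invalid subtractive combination: IC

No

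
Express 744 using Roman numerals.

Convert 744 to Roman numerals:
  744 contains 1×500 (D)
  244 contains 2×100 (CC)
  44 contains 1×40 (XL)
  4 contains 1×4 (IV)

DCCXLIV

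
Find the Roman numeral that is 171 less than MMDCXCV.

MMDCXCV = 2695
2695 - 171 = 2524

MMDXXIV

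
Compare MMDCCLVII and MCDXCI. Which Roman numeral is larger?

MMDCCLVII = 2757
MCDXCI = 1491
2757 is larger

MMDCCLVII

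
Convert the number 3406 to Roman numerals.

Convert 3406 to Roman numerals:
  3406 contains 3×1000 (MMM)
  406 contains 1×400 (CD)
  6 contains 1×5 (V)
  1 contains 1×1 (I)

MMMCDVI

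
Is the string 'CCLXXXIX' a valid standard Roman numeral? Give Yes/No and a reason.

'CCLXXXIX': Check the rules: uses only the symbols I, V, X, L, C, D, M; no symbol is repeated more than three times in a row; V, L and D each appear at most once; the only place a smaller symbol precedes a larger one is the allowed subtractive pair IX, the symbol right after such a pair (if any) is smaller than the pair's first symbol, and otherwise the values never increase from left to right. Value: C (100) + C (100) + L (50) + X (10) + X (10) + X (10) + IX (9) = 289. So it is a valid standard Roman numeral.

Yes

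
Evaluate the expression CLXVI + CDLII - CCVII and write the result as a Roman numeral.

CLXVI = 166, CDLII = 452, CCVII = 207
166 + 452 = 618
618 - 207 = 411

CDXI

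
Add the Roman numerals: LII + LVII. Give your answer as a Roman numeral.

LII = 52
LVII = 57
52 + 57 = 109

CIX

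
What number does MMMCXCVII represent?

MMMCXCVII: M=1000, M=1000, M=1000, C=100, XC=90, V=5, I=1, I=1
1000 + 1000 + 1000 + 100 + 90 + 5 + 1 + 1 = 3197

3197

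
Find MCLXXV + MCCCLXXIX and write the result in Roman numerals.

MCLXXV = 1175
MCCCLXXIX = 1379
1175 + 1379 = 2554

MMDLIV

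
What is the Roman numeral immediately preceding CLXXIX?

CLXXIX = 179, so the previous integer is 179 - 1 = 178

CLXXVIII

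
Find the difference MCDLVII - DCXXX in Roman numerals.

MCDLVII = 1457
DCXXX = 630
1457 - 630 = 827

DCCCXXVII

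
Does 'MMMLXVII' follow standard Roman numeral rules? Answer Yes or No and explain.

'MMMLXVII': Check the rules: uses only the symbols I, V, X, L, C, D, M; no symbol is repeated more than three times in a row; V, L and D each appear at most once; no smaller symbol precedes a larger one (values never increase from left to right). Value: M (1000) + M (1000) + M (1000) + L (50) + X (10) + V (5) + I (1) + I (1) = 3067. So it is a valid standard Roman numeral.

Yes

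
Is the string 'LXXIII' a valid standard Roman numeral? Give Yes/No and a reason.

'LXXIII': Check the rules: uses only the symbols I, V, X, L, C, D, M; no symbol is repeated more than three times in a row; V, L and D each appear at most once; no smaller symbol precedes a larger one (values never increase from left to right). Value: L (50) + X (10) + X (10) + I (1) + I (1) + I (1) = 73. So it is a valid standard Roman numeral.

Yes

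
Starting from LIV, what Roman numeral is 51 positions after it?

LIV = 54
54 + 51 = 105

CV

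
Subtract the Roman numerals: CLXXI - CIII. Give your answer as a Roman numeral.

CLXXI = 171
CIII = 103
171 - 103 = 68

LXVIII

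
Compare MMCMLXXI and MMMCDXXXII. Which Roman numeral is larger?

MMCMLXXI = 2971
MMMCDXXXII = 3432
3432 is larger

MMMCDXXXII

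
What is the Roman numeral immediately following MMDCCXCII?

MMDCCXCII = 2792, so the next integer is 2792 + 1 = 2793

MMDCCXCIII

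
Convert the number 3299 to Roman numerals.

Convert 3299 to Roman numerals:
  3299 contains 3×1000 (MMM)
  299 contains 2×100 (CC)
  99 contains 1×90 (XC)
  9 contains 1×9 (IX)

MMMCCXCIX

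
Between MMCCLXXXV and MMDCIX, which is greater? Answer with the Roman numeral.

MMCCLXXXV = 2285
MMDCIX = 2609
2609 is larger

MMDCIX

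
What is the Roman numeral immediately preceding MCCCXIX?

MCCCXIX = 1319; previous is 1318

MCCCXVIII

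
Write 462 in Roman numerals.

Convert 462 to Roman numerals:
  462 contains 1×400 (CD)
  62 contains 1×50 (L)
  12 contains 1×10 (X)
  2 contains 2×1 (II)

CDLXII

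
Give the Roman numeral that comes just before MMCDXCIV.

MMCDXCIV = 2494; previous is 2493

MMCDXCIII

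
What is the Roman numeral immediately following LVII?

LVII = 57; next is 58

LVIII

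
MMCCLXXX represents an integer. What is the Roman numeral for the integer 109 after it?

MMCCLXXX = 2280
2280 + 109 = 2389

MMCCCLXXXIX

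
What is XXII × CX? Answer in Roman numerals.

XXII = 22
CX = 110
22 × 110 = 2420

MMCDXX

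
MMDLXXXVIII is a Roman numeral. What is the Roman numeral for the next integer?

MMDLXXXVIII = 2588, so the next integer is 2588 + 1 = 2589

MMDLXXXIX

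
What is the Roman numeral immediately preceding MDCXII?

MDCXII = 1612, so the previous integer is 1612 - 1 = 1611

MDCXI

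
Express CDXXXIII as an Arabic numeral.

CDXXXIII: CD=400, X=10, X=10, X=10, I=1, I=1, I=1
400 + 10 + 10 + 10 + 1 + 1 + 1 = 433

433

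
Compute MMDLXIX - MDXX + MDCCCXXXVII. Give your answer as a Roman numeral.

MMDLXIX = 2569, MDXX = 1520, MDCCCXXXVII = 1837
2569 - 1520 = 1049
1049 + 1837 = 2886

MMDCCCLXXXVI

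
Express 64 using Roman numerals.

Convert 64 to Roman numerals:
  64 contains 1×50 (L)
  14 contains 1×10 (X)
  4 contains 1×4 (IV)

LXIV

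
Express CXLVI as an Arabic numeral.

CXLVI: C=100, XL=40, V=5, I=1
100 + 40 + 5 + 1 = 146

146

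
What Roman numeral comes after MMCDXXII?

MMCDXXII = 2422, so the next integer is 2422 + 1 = 2423

MMCDXXIII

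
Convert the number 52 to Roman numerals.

Convert 52 to Roman numerals:
  52 contains 1×50 (L)
  2 contains 2×1 (II)

LII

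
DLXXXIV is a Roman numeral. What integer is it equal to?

DLXXXIV: D=500, L=50, X=10, X=10, X=10, IV=4
500 + 50 + 10 + 10 + 10 + 4 = 584

584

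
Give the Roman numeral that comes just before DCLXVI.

DCLXVI = 666; previous is 665

DCLXV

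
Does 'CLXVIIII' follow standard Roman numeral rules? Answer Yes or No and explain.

'CLXVIIII': More than 3 consecutive I's

No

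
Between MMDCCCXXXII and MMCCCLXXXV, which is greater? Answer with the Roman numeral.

MMDCCCXXXII = 2832
MMCCCLXXXV = 2385
2832 is larger

MMDCCCXXXII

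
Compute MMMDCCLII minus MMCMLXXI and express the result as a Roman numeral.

MMMDCCLII = 3752
MMCMLXXI = 2971
3752 - 2971 = 781

DCCLXXXI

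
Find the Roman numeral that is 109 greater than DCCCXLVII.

DCCCXLVII = 847
847 + 109 = 956

CMLVI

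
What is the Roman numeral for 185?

Convert 185 to Roman numerals:
  185 contains 1×100 (C)
  85 contains 1×50 (L)
  35 contains 3×10 (XXX)
  5 contains 1×5 (V)

CLXXXV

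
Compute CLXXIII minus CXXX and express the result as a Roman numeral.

CLXXIII = 173
CXXX = 130
173 - 130 = 43

XLIII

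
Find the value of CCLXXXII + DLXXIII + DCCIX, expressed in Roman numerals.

CCLXXXII = 282, DLXXIII = 573, DCCIX = 709
282 + 573 = 855
855 + 709 = 1564

MDLXIV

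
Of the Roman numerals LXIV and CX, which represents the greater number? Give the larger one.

LXIV = 64
CX = 110
110 is larger

CX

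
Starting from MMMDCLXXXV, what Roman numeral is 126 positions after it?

MMMDCLXXXV = 3685
3685 + 126 = 3811

MMMDCCCXI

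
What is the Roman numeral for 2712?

Convert 2712 to Roman numerals:
  2712 contains 2×1000 (MM)
  712 contains 1×500 (D)
  212 contains 2×100 (CC)
  12 contains 1×10 (X)
  2 contains 2×1 (II)

MMDCCXII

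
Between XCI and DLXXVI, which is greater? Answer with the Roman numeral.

XCI = 91
DLXXVI = 576
576 is larger

DLXXVI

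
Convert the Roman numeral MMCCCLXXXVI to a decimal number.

MMCCCLXXXVI: M=1000, M=1000, C=100, C=100, C=100, L=50, X=10, X=10, X=10, V=5, I=1
1000 + 1000 + 100 + 100 + 100 + 50 + 10 + 10 + 10 + 5 + 1 = 2386

2386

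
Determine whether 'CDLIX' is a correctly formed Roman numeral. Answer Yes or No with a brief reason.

'CDLIX': Check the rules: uses only the symbols I, V, X, L, C, D, M; no symbol is repeated more than three times in a row; V, L and D each appear at most once; the only places a smaller symbol precedes a larger one are the allowed subtractive pairs CD, IX, the symbol right after such a pair (if any) is smaller than the pair's first symbol, and otherwise the values never increase from left to right. Value: CD (400) + L (50) + IX (9) = 459. So it is a valid standard Roman numeral.

Yes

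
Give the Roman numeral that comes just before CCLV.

CCLV = 255, so the previous integer is 255 - 1 = 254

CCLIV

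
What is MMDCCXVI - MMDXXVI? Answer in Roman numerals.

MMDCCXVI = 2716
MMDXXVI = 2526
2716 - 2526 = 190

CXC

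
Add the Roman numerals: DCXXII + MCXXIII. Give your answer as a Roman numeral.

DCXXII = 622
MCXXIII = 1123
622 + 1123 = 1745

MDCCXLV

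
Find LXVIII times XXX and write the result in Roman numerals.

LXVIII = 68
XXX = 30
68 × 30 = 2040

MMXL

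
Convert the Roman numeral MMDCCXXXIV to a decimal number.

MMDCCXXXIV: M=1000, M=1000, D=500, C=100, C=100, X=10, X=10, X=10, IV=4
1000 + 1000 + 500 + 100 + 100 + 10 + 10 + 10 + 4 = 2734

2734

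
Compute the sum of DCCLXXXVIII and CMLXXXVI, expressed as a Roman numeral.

DCCLXXXVIII = 788
CMLXXXVI = 986
788 + 986 = 1774

MDCCLXXIV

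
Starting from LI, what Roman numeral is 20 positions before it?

LI = 51
51 - 20 = 31

XXXI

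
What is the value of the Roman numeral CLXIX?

CLXIX: C=100, L=50, X=10, IX=9
100 + 50 + 10 + 9 = 169

169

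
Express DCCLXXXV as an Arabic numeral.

DCCLXXXV: D=500, C=100, C=100, L=50, X=10, X=10, X=10, V=5
500 + 100 + 100 + 50 + 10 + 10 + 10 + 5 = 785

785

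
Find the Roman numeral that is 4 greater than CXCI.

CXCI = 191
191 + 4 = 195

CXCV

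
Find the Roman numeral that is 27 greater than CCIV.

CCIV = 204
204 + 27 = 231

CCXXXI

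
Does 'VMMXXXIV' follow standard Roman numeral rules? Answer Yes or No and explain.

'VMMXXXIV': V should not appear more than once

No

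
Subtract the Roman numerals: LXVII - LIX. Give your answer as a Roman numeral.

LXVII = 67
LIX = 59
67 - 59 = 8

VIII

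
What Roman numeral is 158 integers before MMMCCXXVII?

MMMCCXXVII = 3227
3227 - 158 = 3069

MMMLXIX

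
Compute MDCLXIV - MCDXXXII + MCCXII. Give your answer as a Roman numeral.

MDCLXIV = 1664, MCDXXXII = 1432, MCCXII = 1212
1664 - 1432 = 232
232 + 1212 = 1444

MCDXLIV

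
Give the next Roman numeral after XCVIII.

XCVIII = 98, so the next integer is 98 + 1 = 99

XCIX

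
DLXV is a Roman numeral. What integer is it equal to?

DLXV: D=500, L=50, X=10, V=5
500 + 50 + 10 + 5 = 565

565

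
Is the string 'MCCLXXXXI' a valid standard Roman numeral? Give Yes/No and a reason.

'MCCLXXXXI': More than 3 consecutive X's

No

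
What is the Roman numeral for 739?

Convert 739 to Roman numerals:
  739 contains 1×500 (D)
  239 contains 2×100 (CC)
  39 contains 3×10 (XXX)
  9 contains 1×9 (IX)

DCCXXXIX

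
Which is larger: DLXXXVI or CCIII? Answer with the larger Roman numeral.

DLXXXVI = 586
CCIII = 203
586 is larger

DLXXXVI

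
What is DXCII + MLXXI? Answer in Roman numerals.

DXCII = 592
MLXXI = 1071
592 + 1071 = 1663

MDCLXIII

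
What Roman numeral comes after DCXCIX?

DCXCIX = 699; next is 700

DCC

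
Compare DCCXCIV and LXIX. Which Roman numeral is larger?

DCCXCIV = 794
LXIX = 69
794 is larger

DCCXCIV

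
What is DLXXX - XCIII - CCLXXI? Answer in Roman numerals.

DLXXX = 580, XCIII = 93, CCLXXI = 271
580 - 93 = 487
487 - 271 = 216

CCXVI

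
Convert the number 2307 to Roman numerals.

Convert 2307 to Roman numerals:
  2307 contains 2×1000 (MM)
  307 contains 3×100 (CCC)
  7 contains 1×5 (V)
  2 contains 2×1 (II)

MMCCCVII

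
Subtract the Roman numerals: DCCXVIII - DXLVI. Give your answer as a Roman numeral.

DCCXVIII = 718
DXLVI = 546
718 - 546 = 172

CLXXII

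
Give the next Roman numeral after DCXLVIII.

DCXLVIII = 648; next is 649

DCXLIX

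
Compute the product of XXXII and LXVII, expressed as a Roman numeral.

XXXII = 32
LXVII = 67
32 × 67 = 2144

MMCXLIV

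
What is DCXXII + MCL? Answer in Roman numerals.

DCXXII = 622
MCL = 1150
622 + 1150 = 1772

MDCCLXXII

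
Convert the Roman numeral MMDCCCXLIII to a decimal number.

MMDCCCXLIII: M=1000, M=1000, D=500, C=100, C=100, C=100, XL=40, I=1, I=1, I=1
1000 + 1000 + 500 + 100 + 100 + 100 + 40 + 1 + 1 + 1 = 2843

2843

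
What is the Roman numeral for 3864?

Convert 3864 to Roman numerals:
  3864 contains 3×1000 (MMM)
  864 contains 1×500 (D)
  364 contains 3×100 (CCC)
  64 contains 1×50 (L)
  14 contains 1×10 (X)
  4 contains 1×4 (IV)

MMMDCCCLXIV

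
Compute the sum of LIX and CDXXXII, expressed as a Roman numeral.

LIX = 59
CDXXXII = 432
59 + 432 = 491

CDXCI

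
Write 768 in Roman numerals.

Convert 768 to Roman numerals:
  768 contains 1×500 (D)
  268 contains 2×100 (CC)
  68 contains 1×50 (L)
  18 contains 1×10 (X)
  8 contains 1×5 (V)
  3 contains 3×1 (III)

DCCLXVIII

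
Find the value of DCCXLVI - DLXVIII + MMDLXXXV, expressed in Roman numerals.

DCCXLVI = 746, DLXVIII = 568, MMDLXXXV = 2585
746 - 568 = 178
178 + 2585 = 2763

MMDCCLXIII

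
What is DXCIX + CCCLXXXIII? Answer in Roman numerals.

DXCIX = 599
CCCLXXXIII = 383
599 + 383 = 982

CMLXXXII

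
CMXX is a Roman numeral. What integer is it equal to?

CMXX: CM=900, X=10, X=10
900 + 10 + 10 = 920

920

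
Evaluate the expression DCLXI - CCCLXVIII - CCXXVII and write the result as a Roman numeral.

DCLXI = 661, CCCLXVIII = 368, CCXXVII = 227
661 - 368 = 293
293 - 227 = 66

LXVI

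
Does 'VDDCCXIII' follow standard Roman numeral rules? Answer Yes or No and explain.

'VDDCCXIII': D should not appear more than once

No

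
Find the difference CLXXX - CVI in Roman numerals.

CLXXX = 180
CVI = 106
180 - 106 = 74

LXXIV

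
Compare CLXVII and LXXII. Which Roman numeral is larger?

CLXVII = 167
LXXII = 72
167 is larger

CLXVII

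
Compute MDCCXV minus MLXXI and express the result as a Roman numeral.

MDCCXV = 1715
MLXXI = 1071
1715 - 1071 = 644

DCXLIV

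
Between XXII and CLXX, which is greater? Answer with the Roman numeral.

XXII = 22
CLXX = 170
170 is larger

CLXX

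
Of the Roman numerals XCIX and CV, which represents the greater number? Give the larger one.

XCIX = 99
CV = 105
105 is larger

CV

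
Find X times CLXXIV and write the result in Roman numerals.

X = 10
CLXXIV = 174
10 × 174 = 1740

MDCCXL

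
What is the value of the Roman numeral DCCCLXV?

DCCCLXV: D=500, C=100, C=100, C=100, L=50, X=10, V=5
500 + 100 + 100 + 100 + 50 + 10 + 5 = 865

865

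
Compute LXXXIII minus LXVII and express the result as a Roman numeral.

LXXXIII = 83
LXVII = 67
83 - 67 = 16

XVI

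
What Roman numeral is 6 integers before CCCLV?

CCCLV = 355
355 - 6 = 349

CCCXLIX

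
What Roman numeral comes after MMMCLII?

MMMCLII = 3152; next is 3153

MMMCLIII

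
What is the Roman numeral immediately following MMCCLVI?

MMCCLVI = 2256, so the next integer is 2256 + 1 = 2257

MMCCLVII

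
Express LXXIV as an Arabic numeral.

LXXIV: L=50, X=10, X=10, IV=4
50 + 10 + 10 + 4 = 74

74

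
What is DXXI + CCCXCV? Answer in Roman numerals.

DXXI = 521
CCCXCV = 395
521 + 395 = 916

CMXVI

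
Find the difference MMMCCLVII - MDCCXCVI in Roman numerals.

MMMCCLVII = 3257
MDCCXCVI = 1796
3257 - 1796 = 1461

MCDLXI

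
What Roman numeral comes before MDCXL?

MDCXL = 1640; previous is 1639

MDCXXXIX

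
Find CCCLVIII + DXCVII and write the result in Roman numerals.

CCCLVIII = 358
DXCVII = 597
358 + 597 = 955

CMLV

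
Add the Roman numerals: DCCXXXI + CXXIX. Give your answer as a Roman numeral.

DCCXXXI = 731
CXXIX = 129
731 + 129 = 860

DCCCLX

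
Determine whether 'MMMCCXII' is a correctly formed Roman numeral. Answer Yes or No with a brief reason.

'MMMCCXII': Check the rules: uses only the symbols I, V, X, L, C, D, M; no symbol is repeated more than three times in a row; V, L and D each appear at most once; no smaller symbol precedes a larger one (values never increase from left to right). Value: M (1000) + M (1000) + M (1000) + C (100) + C (100) + X (10) + I (1) + I (1) = 3212. So it is a valid standard Roman numeral.

Yes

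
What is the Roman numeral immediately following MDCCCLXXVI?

MDCCCLXXVI = 1876; next is 1877

MDCCCLXXVII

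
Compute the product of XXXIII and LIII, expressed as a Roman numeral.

XXXIII = 33
LIII = 53
33 × 53 = 1749

MDCCXLIX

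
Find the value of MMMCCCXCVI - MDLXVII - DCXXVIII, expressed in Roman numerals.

MMMCCCXCVI = 3396, MDLXVII = 1567, DCXXVIII = 628
3396 - 1567 = 1829
1829 - 628 = 1201

MCCI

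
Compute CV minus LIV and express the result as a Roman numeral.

CV = 105
LIV = 54
105 - 54 = 51

LI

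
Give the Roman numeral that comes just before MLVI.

MLVI = 1056, so the previous integer is 1056 - 1 = 1055

MLV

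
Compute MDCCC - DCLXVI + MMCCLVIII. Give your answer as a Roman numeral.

MDCCC = 1800, DCLXVI = 666, MMCCLVIII = 2258
1800 - 666 = 1134
1134 + 2258 = 3392

MMMCCCXCII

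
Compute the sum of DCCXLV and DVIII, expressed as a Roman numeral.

DCCXLV = 745
DVIII = 508
745 + 508 = 1253

MCCLIII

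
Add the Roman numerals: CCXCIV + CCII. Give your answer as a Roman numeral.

CCXCIV = 294
CCII = 202
294 + 202 = 496

CDXCVI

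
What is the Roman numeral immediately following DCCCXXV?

DCCCXXV = 825, so the next integer is 825 + 1 = 826

DCCCXXVI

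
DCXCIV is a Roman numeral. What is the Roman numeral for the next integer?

DCXCIV = 694; next is 695

DCXCV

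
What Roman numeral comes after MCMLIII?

MCMLIII = 1953; next is 1954

MCMLIV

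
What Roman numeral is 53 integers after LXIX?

LXIX = 69
69 + 53 = 122

CXXII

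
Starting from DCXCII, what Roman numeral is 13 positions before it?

DCXCII = 692
692 - 13 = 679

DCLXXIX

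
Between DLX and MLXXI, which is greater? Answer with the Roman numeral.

DLX = 560
MLXXI = 1071
1071 is larger

MLXXI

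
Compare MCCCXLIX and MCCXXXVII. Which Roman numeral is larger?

MCCCXLIX = 1349
MCCXXXVII = 1237
1349 is larger

MCCCXLIX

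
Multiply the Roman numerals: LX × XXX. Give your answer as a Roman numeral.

LX = 60
XXX = 30
60 × 30 = 1800

MDCCC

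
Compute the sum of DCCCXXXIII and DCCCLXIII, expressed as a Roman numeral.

DCCCXXXIII = 833
DCCCLXIII = 863
833 + 863 = 1696

MDCXCVI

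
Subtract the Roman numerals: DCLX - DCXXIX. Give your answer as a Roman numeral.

DCLX = 660
DCXXIX = 629
660 - 629 = 31

XXXI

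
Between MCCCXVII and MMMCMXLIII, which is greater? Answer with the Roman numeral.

MCCCXVII = 1317
MMMCMXLIII = 3943
3943 is larger

MMMCMXLIII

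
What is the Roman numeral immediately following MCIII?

MCIII = 1103; next is 1104

MCIV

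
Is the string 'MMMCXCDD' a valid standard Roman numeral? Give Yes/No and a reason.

'MMMCXCDD': D should not appear more than once

No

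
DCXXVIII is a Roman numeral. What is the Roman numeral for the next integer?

DCXXVIII = 628; next is 629

DCXXIX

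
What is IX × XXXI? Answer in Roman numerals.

IX = 9
XXXI = 31
9 × 31 = 279

CCLXXIX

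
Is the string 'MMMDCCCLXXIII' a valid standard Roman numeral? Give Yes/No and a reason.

'MMMDCCCLXXIII': Check the rules: uses only the symbols I, V, X, L, C, D, M; no symbol is repeated more than three times in a row; V, L and D each appear at most once; no smaller symbol precedes a larger one (values never increase from left to right). Value: M (1000) + M (1000) + M (1000) + D (500) + C (100) + C (100) + C (100) + L (50) + X (10) + X (10) + I (1) + I (1) + I (1) = 3873. So it is a valid standard Roman numeral.

Yes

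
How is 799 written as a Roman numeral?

Convert 799 to Roman numerals:
  799 contains 1×500 (D)
  299 contains 2×100 (CC)
  99 contains 1×90 (XC)
  9 contains 1×9 (IX)

DCCXCIX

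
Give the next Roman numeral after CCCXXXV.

CCCXXXV = 335, so the next integer is 335 + 1 = 336

CCCXXXVI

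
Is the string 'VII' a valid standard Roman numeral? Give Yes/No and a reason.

'VII': Check the rules: uses only the symbols I, V, X, L, C, D, M; no symbol is repeated more than three times in a row; V, L and D each appear at most once; no smaller symbol precedes a larger one (values never increase from left to right). Value: V (5) + I (1) + I (1) = 7. So it is a valid standard Roman numeral.

Yes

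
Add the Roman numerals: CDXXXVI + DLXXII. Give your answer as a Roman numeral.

CDXXXVI = 436
DLXXII = 572
436 + 572 = 1008

MVIII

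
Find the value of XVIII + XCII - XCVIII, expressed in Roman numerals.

XVIII = 18, XCII = 92, XCVIII = 98
18 + 92 = 110
110 - 98 = 12

XII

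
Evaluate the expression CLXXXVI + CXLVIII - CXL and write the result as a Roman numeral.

CLXXXVI = 186, CXLVIII = 148, CXL = 140
186 + 148 = 334
334 - 140 = 194

CXCIV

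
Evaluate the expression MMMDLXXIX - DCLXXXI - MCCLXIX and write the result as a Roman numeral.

MMMDLXXIX = 3579, DCLXXXI = 681, MCCLXIX = 1269
3579 - 681 = 2898
2898 - 1269 = 1629

MDCXXIX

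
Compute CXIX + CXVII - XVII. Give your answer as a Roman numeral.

CXIX = 119, CXVII = 117, XVII = 17
119 + 117 = 236
236 - 17 = 219

CCXIX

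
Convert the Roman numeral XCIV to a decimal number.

XCIV: XC=90, IV=4
90 + 4 = 94

94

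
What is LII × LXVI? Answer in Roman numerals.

LII = 52
LXVI = 66
52 × 66 = 3432

MMMCDXXXII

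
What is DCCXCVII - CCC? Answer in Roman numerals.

DCCXCVII = 797
CCC = 300
797 - 300 = 497

CDXCVII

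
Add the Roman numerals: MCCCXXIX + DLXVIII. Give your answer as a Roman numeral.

MCCCXXIX = 1329
DLXVIII = 568
1329 + 568 = 1897

MDCCCXCVII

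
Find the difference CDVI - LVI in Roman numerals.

CDVI = 406
LVI = 56
406 - 56 = 350

CCCL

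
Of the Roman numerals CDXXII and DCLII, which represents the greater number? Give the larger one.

CDXXII = 422
DCLII = 652
652 is larger

DCLII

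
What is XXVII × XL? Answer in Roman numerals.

XXVII = 27
XL = 40
27 × 40 = 1080

MLXXX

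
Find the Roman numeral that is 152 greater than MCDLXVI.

MCDLXVI = 1466
1466 + 152 = 1618

MDCXVIII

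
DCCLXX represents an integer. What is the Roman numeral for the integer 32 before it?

DCCLXX = 770
770 - 32 = 738

DCCXXXVIII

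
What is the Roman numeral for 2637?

Convert 2637 to Roman numerals:
  2637 contains 2×1000 (MM)
  637 contains 1×500 (D)
  137 contains 1×100 (C)
  37 contains 3×10 (XXX)
  7 contains 1×5 (V)
  2 contains 2×1 (II)

MMDCXXXVII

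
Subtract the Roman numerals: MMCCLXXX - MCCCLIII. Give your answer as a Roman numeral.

MMCCLXXX = 2280
MCCCLIII = 1353
2280 - 1353 = 927

CMXXVII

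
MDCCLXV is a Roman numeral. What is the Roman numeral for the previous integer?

MDCCLXV = 1765; previous is 1764

MDCCLXIV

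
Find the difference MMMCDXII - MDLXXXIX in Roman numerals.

MMMCDXII = 3412
MDLXXXIX = 1589
3412 - 1589 = 1823

MDCCCXXIII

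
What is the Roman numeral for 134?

Convert 134 to Roman numerals:
  134 contains 1×100 (C)
  34 contains 3×10 (XXX)
  4 contains 1×4 (IV)

CXXXIV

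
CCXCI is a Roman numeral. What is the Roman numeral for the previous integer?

CCXCI = 291; previous is 290

CCXC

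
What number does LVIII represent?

LVIII: L=50, V=5, I=1, I=1, I=1
50 + 5 + 1 + 1 + 1 = 58

58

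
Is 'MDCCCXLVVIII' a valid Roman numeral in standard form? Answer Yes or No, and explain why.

'MDCCCXLVVIII': V should not appear more than once

No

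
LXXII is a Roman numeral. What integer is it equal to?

LXXII: L=50, X=10, X=10, I=1, I=1
50 + 10 + 10 + 1 + 1 = 72

72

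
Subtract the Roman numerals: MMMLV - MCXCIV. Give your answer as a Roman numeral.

MMMLV = 3055
MCXCIV = 1194
3055 - 1194 = 1861

MDCCCLXI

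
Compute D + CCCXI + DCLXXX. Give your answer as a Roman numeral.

D = 500, CCCXI = 311, DCLXXX = 680
500 + 311 = 811
811 + 680 = 1491

MCDXCI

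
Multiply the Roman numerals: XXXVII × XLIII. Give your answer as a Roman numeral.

XXXVII = 37
XLIII = 43
37 × 43 = 1591

MDXCI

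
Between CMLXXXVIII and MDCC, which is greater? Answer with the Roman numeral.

CMLXXXVIII = 988
MDCC = 1700
1700 is larger

MDCC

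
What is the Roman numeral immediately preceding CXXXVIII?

CXXXVIII = 138, so the previous integer is 138 - 1 = 137

CXXXVII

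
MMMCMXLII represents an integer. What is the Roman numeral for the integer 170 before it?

MMMCMXLII = 3942
3942 - 170 = 3772

MMMDCCLXXII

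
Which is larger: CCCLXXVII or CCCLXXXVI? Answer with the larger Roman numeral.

CCCLXXVII = 377
CCCLXXXVI = 386
386 is larger

CCCLXXXVI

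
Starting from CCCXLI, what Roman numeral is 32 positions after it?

CCCXLI = 341
341 + 32 = 373

CCCLXXIII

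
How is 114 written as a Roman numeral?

Convert 114 to Roman numerals:
  114 contains 1×100 (C)
  14 contains 1×10 (X)
  4 contains 1×4 (IV)

CXIV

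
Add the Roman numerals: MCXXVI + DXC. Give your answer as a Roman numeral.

MCXXVI = 1126
DXC = 590
1126 + 590 = 1716

MDCCXVI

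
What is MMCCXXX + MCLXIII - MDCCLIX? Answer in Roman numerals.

MMCCXXX = 2230, MCLXIII = 1163, MDCCLIX = 1759
2230 + 1163 = 3393
3393 - 1759 = 1634

MDCXXXIV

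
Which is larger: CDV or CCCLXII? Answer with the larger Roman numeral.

CDV = 405
CCCLXII = 362
405 is larger

CDV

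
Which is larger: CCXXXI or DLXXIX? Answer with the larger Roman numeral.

CCXXXI = 231
DLXXIX = 579
579 is larger

DLXXIX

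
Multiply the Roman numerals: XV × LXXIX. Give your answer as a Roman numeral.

XV = 15
LXXIX = 79
15 × 79 = 1185

MCLXXXV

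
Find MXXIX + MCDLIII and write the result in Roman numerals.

MXXIX = 1029
MCDLIII = 1453
1029 + 1453 = 2482

MMCDLXXXII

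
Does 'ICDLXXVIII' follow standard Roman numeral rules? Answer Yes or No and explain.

'ICDLXXVIII': Invalid subtractive combination: IC

No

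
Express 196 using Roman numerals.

Convert 196 to Roman numerals:
  196 contains 1×100 (C)
  96 contains 1×90 (XC)
  6 contains 1×5 (V)
  1 contains 1×1 (I)

CXCVI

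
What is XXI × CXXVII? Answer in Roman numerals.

XXI = 21
CXXVII = 127
21 × 127 = 2667

MMDCLXVII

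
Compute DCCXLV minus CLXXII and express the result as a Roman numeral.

DCCXLV = 745
CLXXII = 172
745 - 172 = 573

DLXXIII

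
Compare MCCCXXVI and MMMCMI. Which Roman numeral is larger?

MCCCXXVI = 1326
MMMCMI = 3901
3901 is larger

MMMCMI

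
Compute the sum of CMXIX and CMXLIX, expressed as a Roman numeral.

CMXIX = 919
CMXLIX = 949
919 + 949 = 1868

MDCCCLXVIII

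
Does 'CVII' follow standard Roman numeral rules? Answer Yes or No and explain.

'CVII': Check the rules: uses only the symbols I, V, X, L, C, D, M; no symbol is repeated more than three times in a row; V, L and D each appear at most once; no smaller symbol precedes a larger one (values never increase from left to right). Value: C (100) + V (5) + I (1) + I (1) = 107. So it is a valid standard Roman numeral.

Yes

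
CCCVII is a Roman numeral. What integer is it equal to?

CCCVII: C=100, C=100, C=100, V=5, I=1, I=1
100 + 100 + 100 + 5 + 1 + 1 = 307

307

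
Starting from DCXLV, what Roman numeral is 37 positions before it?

DCXLV = 645
645 - 37 = 608

DCVIII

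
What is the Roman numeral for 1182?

Convert 1182 to Roman numerals:
  1182 contains 1×1000 (M)
  182 contains 1×100 (C)
  82 contains 1×50 (L)
  32 contains 3×10 (XXX)
  2 contains 2×1 (II)

MCLXXXII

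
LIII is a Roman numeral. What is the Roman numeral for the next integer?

LIII = 53; next is 54

LIV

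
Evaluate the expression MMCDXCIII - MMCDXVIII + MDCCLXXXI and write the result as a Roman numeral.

MMCDXCIII = 2493, MMCDXVIII = 2418, MDCCLXXXI = 1781
2493 - 2418 = 75
75 + 1781 = 1856

MDCCCLVI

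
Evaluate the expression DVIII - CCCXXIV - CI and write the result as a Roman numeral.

DVIII = 508, CCCXXIV = 324, CI = 101
508 - 324 = 184
184 - 101 = 83

LXXXIII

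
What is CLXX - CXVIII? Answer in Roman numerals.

CLXX = 170
CXVIII = 118
170 - 118 = 52

LII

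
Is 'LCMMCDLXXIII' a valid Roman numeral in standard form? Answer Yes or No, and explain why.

'LCMMCDLXXIII': L should not appear more than once

No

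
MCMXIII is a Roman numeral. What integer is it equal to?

MCMXIII: M=1000, CM=900, X=10, I=1, I=1, I=1
1000 + 900 + 10 + 1 + 1 + 1 = 1913

1913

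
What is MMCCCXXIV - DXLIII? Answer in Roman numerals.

MMCCCXXIV = 2324
DXLIII = 543
2324 - 543 = 1781

MDCCLXXXI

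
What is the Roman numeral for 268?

Convert 268 to Roman numerals:
  268 contains 2×100 (CC)
  68 contains 1×50 (L)
  18 contains 1×10 (X)
  8 contains 1×5 (V)
  3 contains 3×1 (III)

CCLXVIII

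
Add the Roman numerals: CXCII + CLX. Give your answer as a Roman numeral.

CXCII = 192
CLX = 160
192 + 160 = 352

CCCLII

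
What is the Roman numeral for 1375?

Convert 1375 to Roman numerals:
  1375 contains 1×1000 (M)
  375 contains 3×100 (CCC)
  75 contains 1×50 (L)
  25 contains 2×10 (XX)
  5 contains 1×5 (V)

MCCCLXXV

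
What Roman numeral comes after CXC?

CXC = 190, so the next integer is 190 + 1 = 191

CXCI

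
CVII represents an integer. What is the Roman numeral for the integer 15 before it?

CVII = 107
107 - 15 = 92

XCII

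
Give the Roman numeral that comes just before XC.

XC = 90; previous is 89

LXXXIX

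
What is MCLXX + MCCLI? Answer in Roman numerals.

MCLXX = 1170
MCCLI = 1251
1170 + 1251 = 2421

MMCDXXI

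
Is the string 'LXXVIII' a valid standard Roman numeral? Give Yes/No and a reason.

'LXXVIII': Check the rules: uses only the symbols I, V, X, L, C, D, M; no symbol is repeated more than three times in a row; V, L and D each appear at most once; no smaller symbol precedes a larger one (values never increase from left to right). Value: L (50) + X (10) + X (10) + V (5) + I (1) + I (1) + I (1) = 78. So it is a valid standard Roman numeral.

Yes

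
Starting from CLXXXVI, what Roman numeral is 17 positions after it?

CLXXXVI = 186
186 + 17 = 203

CCIII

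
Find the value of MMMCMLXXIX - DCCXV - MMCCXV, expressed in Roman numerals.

MMMCMLXXIX = 3979, DCCXV = 715, MMCCXV = 2215
3979 - 715 = 3264
3264 - 2215 = 1049

MXLIX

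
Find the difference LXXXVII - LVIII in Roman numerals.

LXXXVII = 87
LVIII = 58
87 - 58 = 29

XXIX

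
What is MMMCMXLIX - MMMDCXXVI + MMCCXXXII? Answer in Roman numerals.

MMMCMXLIX = 3949, MMMDCXXVI = 3626, MMCCXXXII = 2232
3949 - 3626 = 323
323 + 2232 = 2555

MMDLV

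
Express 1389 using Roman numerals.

Convert 1389 to Roman numerals:
  1389 contains 1×1000 (M)
  389 contains 3×100 (CCC)
  89 contains 1×50 (L)
  39 contains 3×10 (XXX)
  9 contains 1×9 (IX)

MCCCLXXXIX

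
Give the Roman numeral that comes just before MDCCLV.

MDCCLV = 1755; previous is 1754

MDCCLIV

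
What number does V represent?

V: V=5

5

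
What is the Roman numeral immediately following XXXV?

XXXV = 35; next is 36

XXXVI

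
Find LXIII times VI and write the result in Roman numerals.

LXIII = 63
VI = 6
63 × 6 = 378

CCCLXXVIII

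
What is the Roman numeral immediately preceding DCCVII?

DCCVII = 707; previous is 706

DCCVI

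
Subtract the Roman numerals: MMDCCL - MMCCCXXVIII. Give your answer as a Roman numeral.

MMDCCL = 2750
MMCCCXXVIII = 2328
2750 - 2328 = 422

CDXXII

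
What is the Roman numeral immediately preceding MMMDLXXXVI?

MMMDLXXXVI = 3586; previous is 3585

MMMDLXXXV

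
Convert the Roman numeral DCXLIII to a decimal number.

DCXLIII: D=500, C=100, XL=40, I=1, I=1, I=1
500 + 100 + 40 + 1 + 1 + 1 = 643

643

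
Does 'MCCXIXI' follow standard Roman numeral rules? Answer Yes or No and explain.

'MCCXIXI': I cannot come right after the subtractive pair IX: once I is subtracted in IX, the next symbol must be smaller than I

No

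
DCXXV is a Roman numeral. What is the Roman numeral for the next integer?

DCXXV = 625, so the next integer is 625 + 1 = 626

DCXXVI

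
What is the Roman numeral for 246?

Convert 246 to Roman numerals:
  246 contains 2×100 (CC)
  46 contains 1×40 (XL)
  6 contains 1×5 (V)
  1 contains 1×1 (I)

CCXLVI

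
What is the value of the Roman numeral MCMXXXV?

MCMXXXV: M=1000, CM=900, X=10, X=10, X=10, V=5
1000 + 900 + 10 + 10 + 10 + 5 = 1935

1935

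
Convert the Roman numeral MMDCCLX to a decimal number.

MMDCCLX: M=1000, M=1000, D=500, C=100, C=100, L=50, X=10
1000 + 1000 + 500 + 100 + 100 + 50 + 10 = 2760

2760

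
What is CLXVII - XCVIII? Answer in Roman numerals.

CLXVII = 167
XCVIII = 98
167 - 98 = 69

LXIX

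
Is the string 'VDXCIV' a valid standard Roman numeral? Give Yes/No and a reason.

'VDXCIV': V should not appear more than once

No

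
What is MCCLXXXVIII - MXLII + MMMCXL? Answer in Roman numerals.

MCCLXXXVIII = 1288, MXLII = 1042, MMMCXL = 3140
1288 - 1042 = 246
246 + 3140 = 3386

MMMCCCLXXXVI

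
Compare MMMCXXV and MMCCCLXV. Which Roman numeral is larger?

MMMCXXV = 3125
MMCCCLXV = 2365
3125 is larger

MMMCXXV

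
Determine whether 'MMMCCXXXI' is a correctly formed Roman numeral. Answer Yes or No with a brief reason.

'MMMCCXXXI': Check the rules: uses only the symbols I, V, X, L, C, D, M; no symbol is repeated more than three times in a row; V, L and D each appear at most once; no smaller symbol precedes a larger one (values never increase from left to right). Value: M (1000) + M (1000) + M (1000) + C (100) + C (100) + X (10) + X (10) + X (10) + I (1) = 3231. So it is a valid standard Roman numeral.

Yes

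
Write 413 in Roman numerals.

Convert 413 to Roman numerals:
  413 contains 1×400 (CD)
  13 contains 1×10 (X)
  3 contains 3×1 (III)

CDXIII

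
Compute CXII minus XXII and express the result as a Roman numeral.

CXII = 112
XXII = 22
112 - 22 = 90

XC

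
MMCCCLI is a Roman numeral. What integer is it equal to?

MMCCCLI: M=1000, M=1000, C=100, C=100, C=100, L=50, I=1
1000 + 1000 + 100 + 100 + 100 + 50 + 1 = 2351

2351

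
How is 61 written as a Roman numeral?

Convert 61 to Roman numerals:
  61 contains 1×50 (L)
  11 contains 1×10 (X)
  1 contains 1×1 (I)

LXI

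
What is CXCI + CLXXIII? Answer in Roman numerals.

CXCI = 191
CLXXIII = 173
191 + 173 = 364

CCCLXIV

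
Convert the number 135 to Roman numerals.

Convert 135 to Roman numerals:
  135 contains 1×100 (C)
  35 contains 3×10 (XXX)
  5 contains 1×5 (V)

CXXXV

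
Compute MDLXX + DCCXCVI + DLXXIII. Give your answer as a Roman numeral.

MDLXX = 1570, DCCXCVI = 796, DLXXIII = 573
1570 + 796 = 2366
2366 + 573 = 2939

MMCMXXXIX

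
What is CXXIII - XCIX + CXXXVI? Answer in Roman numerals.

CXXIII = 123, XCIX = 99, CXXXVI = 136
123 - 99 = 24
24 + 136 = 160

CLX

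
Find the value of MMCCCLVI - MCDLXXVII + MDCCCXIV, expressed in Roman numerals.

MMCCCLVI = 2356, MCDLXXVII = 1477, MDCCCXIV = 1814
2356 - 1477 = 879
879 + 1814 = 2693

MMDCXCIII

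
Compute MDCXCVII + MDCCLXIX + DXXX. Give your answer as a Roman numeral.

MDCXCVII = 1697, MDCCLXIX = 1769, DXXX = 530
1697 + 1769 = 3466
3466 + 530 = 3996

MMMCMXCVI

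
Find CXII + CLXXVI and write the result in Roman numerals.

CXII = 112
CLXXVI = 176
112 + 176 = 288

CCLXXXVIII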